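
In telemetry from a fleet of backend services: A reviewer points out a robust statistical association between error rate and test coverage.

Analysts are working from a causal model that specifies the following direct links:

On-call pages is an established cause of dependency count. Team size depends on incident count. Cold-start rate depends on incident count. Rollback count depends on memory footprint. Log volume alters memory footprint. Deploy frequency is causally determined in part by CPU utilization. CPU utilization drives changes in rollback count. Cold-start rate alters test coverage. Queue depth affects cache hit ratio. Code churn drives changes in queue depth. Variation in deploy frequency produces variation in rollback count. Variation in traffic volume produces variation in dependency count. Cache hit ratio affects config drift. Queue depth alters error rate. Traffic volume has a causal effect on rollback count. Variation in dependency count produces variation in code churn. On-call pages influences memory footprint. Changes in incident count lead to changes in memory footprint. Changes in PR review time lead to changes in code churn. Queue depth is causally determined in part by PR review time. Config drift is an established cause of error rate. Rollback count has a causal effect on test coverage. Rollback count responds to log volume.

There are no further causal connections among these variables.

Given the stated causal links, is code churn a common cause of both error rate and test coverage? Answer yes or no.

no

Code churn has no stated causal path to test coverage. A confounder must cause both variables, so code churn does not qualify.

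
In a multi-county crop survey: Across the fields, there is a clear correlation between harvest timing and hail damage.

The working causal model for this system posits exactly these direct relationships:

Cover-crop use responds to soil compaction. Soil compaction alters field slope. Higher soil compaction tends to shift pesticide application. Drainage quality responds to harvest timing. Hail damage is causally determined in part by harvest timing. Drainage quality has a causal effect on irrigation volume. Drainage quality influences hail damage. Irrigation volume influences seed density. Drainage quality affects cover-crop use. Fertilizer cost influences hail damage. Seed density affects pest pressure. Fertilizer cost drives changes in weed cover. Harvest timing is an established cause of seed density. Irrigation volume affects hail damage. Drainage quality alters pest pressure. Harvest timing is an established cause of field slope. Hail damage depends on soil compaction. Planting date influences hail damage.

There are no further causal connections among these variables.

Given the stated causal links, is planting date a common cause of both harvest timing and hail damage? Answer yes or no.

Planting date has no stated causal path to harvest timing. A confounder must cause both variables, so planting date does not qualify.

no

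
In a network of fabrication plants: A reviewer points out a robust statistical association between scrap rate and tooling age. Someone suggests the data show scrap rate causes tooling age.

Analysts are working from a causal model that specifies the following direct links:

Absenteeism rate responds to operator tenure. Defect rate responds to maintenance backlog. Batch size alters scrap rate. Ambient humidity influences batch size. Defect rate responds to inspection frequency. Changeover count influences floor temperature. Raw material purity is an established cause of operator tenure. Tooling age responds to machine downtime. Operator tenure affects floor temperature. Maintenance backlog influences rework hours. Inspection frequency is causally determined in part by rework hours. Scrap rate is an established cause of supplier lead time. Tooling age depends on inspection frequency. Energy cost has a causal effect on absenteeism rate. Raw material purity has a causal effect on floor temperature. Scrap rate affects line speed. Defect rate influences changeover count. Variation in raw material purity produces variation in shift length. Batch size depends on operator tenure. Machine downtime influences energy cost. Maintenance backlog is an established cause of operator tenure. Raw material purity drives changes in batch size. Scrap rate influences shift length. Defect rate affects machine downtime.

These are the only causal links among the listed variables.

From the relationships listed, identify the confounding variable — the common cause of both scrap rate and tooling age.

Maintenance backlog has a causal path to scrap rate (maintenance backlog → operator tenure → batch size → scrap rate) and a separate causal path to tooling age (maintenance backlog → rework hours → inspection frequency → tooling age), so it is a common cause of both.
No stated relationship gives scrap rate a causal route to tooling age, so the correlation is explained by the shared upstream cause rather than a direct effect.

maintenance backlog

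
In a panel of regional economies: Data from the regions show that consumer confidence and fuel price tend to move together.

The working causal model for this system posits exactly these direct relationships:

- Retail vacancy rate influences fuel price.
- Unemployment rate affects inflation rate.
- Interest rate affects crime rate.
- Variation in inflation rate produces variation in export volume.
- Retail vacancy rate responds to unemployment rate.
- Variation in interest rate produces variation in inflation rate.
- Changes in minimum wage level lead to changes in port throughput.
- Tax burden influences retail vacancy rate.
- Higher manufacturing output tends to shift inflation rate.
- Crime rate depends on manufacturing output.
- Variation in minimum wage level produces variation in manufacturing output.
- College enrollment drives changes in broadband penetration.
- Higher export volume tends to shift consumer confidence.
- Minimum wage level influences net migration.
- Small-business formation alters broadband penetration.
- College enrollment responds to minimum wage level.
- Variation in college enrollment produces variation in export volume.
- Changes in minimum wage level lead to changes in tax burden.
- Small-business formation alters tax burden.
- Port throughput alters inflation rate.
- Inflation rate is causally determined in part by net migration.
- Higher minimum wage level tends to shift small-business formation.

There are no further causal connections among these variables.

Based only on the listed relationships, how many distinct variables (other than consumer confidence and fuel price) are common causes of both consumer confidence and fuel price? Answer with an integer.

The common causes are: minimum wage level (to consumer confidence via minimum wage level → college enrollment → export volume → consumer confidence; to fuel price via minimum wage level → tax burden → retail vacancy rate → fuel price); unemployment rate (to consumer confidence via unemployment rate → inflation rate → export volume → consumer confidence; to fuel price via unemployment rate → retail vacancy rate → fuel price).
Every other variable lacks a causal path to at least one of consumer confidence and fuel price.

2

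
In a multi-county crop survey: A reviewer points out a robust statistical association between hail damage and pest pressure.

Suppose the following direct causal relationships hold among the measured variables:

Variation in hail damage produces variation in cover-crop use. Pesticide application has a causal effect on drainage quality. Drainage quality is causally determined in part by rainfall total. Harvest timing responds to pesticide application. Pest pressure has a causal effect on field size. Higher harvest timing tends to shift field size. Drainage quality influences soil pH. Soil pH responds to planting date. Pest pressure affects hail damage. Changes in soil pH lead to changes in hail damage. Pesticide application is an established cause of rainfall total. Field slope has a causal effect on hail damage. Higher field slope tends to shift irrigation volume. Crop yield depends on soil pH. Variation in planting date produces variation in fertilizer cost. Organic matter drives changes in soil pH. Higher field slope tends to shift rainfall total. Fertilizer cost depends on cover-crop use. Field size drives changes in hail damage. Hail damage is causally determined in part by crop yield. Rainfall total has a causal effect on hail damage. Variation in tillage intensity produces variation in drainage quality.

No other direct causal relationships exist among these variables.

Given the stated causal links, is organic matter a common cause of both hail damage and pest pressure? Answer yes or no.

no

Organic matter has no stated causal path to pest pressure. A confounder must cause both variables, so organic matter does not qualify.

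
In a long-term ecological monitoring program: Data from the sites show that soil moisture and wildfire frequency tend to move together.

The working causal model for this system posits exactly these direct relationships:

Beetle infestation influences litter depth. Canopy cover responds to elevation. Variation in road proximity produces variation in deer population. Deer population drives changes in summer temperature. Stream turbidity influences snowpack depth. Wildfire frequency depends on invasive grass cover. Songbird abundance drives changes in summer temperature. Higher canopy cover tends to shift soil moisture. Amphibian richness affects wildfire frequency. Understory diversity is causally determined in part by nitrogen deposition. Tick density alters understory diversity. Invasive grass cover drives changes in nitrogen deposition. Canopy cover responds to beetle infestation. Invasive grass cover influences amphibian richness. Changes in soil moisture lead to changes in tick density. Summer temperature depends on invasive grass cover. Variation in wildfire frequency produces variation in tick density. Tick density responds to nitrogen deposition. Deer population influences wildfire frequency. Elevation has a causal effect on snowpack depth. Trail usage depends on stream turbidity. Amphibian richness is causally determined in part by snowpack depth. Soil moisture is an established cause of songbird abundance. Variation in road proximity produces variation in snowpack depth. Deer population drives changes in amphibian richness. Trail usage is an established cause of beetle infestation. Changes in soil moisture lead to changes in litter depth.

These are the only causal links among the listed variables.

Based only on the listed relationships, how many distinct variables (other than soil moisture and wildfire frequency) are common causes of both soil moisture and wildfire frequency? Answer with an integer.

The common causes are: elevation (to soil moisture via elevation → canopy cover → soil moisture; to wildfire frequency via elevation → snowpack depth → amphibian richness → wildfire frequency); stream turbidity (to soil moisture via stream turbidity → trail usage → beetle infestation → canopy cover → soil moisture; to wildfire frequency via stream turbidity → snowpack depth → amphibian richness → wildfire frequency).
Every other variable lacks a causal path to at least one of soil moisture and wildfire frequency.

2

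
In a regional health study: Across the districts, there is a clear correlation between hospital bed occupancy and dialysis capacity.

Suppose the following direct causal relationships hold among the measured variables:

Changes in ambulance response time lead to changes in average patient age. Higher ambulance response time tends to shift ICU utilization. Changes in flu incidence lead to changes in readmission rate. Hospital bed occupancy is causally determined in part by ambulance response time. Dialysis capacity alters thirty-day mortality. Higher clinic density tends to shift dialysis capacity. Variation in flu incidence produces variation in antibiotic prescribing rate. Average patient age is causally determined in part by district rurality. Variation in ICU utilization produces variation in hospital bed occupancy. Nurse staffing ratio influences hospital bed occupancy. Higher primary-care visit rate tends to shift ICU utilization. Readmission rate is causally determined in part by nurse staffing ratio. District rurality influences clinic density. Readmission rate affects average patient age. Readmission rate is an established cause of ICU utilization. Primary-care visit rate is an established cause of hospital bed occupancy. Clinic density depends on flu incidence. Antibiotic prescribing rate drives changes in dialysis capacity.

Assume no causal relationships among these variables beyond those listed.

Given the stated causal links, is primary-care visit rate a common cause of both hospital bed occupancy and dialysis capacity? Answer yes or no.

Primary-care visit rate has no stated causal path to dialysis capacity. A confounder must cause both variables, so primary-care visit rate does not qualify.

no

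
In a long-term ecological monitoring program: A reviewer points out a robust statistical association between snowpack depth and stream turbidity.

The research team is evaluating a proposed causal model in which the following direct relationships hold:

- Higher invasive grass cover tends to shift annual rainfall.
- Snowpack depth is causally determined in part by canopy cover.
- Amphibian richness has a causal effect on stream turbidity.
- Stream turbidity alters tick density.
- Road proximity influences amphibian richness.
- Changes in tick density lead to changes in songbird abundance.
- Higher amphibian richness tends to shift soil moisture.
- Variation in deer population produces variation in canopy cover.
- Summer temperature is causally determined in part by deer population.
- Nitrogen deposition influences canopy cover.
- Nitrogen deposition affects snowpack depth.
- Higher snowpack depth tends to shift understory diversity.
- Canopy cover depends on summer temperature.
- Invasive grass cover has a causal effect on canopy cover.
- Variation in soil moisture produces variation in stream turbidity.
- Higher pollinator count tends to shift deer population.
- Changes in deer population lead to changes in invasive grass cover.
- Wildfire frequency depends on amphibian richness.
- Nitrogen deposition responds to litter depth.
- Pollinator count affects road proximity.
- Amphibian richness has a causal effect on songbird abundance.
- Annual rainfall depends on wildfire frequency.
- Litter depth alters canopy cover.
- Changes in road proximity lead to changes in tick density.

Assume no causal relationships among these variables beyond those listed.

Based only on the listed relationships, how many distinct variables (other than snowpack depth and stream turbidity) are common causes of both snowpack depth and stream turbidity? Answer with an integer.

1

The common causes are: pollinator count (to snowpack depth via pollinator count → deer population → canopy cover → snowpack depth; to stream turbidity via pollinator count → road proximity → amphibian richness → stream turbidity).
Every other variable lacks a causal path to at least one of snowpack depth and stream turbidity.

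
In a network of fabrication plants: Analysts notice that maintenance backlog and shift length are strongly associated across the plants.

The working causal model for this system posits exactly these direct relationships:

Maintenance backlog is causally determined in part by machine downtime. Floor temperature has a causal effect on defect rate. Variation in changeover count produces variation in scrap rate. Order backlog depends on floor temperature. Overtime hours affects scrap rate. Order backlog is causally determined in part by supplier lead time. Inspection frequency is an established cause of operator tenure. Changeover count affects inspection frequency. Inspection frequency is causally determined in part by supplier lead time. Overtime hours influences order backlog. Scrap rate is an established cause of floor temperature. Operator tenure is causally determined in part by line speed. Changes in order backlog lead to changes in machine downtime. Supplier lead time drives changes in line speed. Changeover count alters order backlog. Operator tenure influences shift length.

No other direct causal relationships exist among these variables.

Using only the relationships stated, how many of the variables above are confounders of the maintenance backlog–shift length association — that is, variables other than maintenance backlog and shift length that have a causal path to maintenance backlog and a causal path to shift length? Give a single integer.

The common causes are: changeover count (to maintenance backlog via changeover count → order backlog → machine downtime → maintenance backlog; to shift length via changeover count → inspection frequency → operator tenure → shift length); supplier lead time (to maintenance backlog via supplier lead time → order backlog → machine downtime → maintenance backlog; to shift length via supplier lead time → line speed → operator tenure → shift length).
Every other variable lacks a causal path to at least one of maintenance backlog and shift length.

2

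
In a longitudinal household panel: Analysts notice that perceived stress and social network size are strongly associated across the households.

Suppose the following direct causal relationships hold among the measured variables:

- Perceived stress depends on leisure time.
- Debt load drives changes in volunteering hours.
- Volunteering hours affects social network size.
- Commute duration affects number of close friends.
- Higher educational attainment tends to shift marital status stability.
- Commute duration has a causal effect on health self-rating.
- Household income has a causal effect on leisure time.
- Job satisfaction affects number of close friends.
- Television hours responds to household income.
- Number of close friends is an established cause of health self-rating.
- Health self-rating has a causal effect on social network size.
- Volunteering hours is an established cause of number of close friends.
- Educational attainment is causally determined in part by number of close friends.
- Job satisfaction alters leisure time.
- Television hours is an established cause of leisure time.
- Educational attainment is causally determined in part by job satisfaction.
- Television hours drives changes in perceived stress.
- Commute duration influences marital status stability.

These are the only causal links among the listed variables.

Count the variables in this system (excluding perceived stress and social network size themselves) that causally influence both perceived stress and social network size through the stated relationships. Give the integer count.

The common causes are: job satisfaction (to perceived stress via job satisfaction → leisure time → perceived stress; to social network size via job satisfaction → number of close friends → health self-rating → social network size).
Every other variable lacks a causal path to at least one of perceived stress and social network size.

1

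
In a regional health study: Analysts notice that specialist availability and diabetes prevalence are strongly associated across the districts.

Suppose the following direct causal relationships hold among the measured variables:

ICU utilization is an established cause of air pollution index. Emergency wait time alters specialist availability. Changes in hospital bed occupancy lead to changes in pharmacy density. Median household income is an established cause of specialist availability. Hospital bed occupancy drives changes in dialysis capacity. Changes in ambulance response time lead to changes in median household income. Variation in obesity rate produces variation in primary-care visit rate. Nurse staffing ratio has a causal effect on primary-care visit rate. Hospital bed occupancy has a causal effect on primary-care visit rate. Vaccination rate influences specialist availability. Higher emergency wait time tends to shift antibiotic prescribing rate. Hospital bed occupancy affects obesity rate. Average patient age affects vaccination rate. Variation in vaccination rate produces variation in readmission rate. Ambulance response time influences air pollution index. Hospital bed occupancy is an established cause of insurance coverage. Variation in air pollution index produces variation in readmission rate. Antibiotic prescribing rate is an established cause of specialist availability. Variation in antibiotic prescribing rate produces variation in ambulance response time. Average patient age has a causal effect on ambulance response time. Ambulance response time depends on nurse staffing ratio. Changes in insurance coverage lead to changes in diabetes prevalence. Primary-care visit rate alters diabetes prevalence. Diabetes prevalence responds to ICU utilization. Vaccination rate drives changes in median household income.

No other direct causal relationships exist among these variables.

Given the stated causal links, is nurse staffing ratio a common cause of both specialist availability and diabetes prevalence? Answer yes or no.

yes

Nurse staffing ratio has a causal path to specialist availability (nurse staffing ratio → ambulance response time → median household income → specialist availability) and to diabetes prevalence (nurse staffing ratio → primary-care visit rate → diabetes prevalence), so it is a common cause of both — a confounder.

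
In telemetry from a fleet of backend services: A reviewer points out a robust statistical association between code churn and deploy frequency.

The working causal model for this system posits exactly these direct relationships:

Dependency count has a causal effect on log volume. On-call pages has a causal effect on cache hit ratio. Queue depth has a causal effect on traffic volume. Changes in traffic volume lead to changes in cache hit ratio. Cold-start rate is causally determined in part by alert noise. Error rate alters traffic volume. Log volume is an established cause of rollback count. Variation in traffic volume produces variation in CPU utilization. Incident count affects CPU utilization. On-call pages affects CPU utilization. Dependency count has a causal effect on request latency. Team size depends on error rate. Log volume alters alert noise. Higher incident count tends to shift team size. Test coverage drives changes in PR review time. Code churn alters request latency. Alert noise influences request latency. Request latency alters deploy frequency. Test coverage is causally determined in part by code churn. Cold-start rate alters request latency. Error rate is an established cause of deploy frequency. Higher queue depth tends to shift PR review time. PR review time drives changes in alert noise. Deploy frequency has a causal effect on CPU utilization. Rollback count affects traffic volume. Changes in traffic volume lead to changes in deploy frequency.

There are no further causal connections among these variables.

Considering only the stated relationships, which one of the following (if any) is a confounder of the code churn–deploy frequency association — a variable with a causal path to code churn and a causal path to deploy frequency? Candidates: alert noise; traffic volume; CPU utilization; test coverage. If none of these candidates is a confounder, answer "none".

None of the listed candidates has causal paths to both code churn and deploy frequency in the stated relationships, so none is a common cause.

none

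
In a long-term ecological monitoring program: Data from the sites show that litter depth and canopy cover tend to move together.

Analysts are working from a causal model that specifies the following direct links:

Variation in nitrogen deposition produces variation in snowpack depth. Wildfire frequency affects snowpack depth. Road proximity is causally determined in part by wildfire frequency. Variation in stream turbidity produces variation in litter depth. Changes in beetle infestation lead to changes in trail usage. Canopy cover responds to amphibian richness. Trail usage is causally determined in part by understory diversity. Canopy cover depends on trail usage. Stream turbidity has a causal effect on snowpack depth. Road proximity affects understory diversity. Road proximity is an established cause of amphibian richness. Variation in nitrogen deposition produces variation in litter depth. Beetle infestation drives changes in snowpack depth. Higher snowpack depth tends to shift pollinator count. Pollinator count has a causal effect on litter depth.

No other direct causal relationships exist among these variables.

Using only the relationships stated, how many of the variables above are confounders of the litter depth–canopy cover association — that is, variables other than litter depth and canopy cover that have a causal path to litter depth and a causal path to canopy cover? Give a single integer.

The common causes are: beetle infestation (to litter depth via beetle infestation → snowpack depth → pollinator count → litter depth; to canopy cover via beetle infestation → trail usage → canopy cover); wildfire frequency (to litter depth via wildfire frequency → snowpack depth → pollinator count → litter depth; to canopy cover via wildfire frequency → road proximity → amphibian richness → canopy cover).
Every other variable lacks a causal path to at least one of litter depth and canopy cover.

2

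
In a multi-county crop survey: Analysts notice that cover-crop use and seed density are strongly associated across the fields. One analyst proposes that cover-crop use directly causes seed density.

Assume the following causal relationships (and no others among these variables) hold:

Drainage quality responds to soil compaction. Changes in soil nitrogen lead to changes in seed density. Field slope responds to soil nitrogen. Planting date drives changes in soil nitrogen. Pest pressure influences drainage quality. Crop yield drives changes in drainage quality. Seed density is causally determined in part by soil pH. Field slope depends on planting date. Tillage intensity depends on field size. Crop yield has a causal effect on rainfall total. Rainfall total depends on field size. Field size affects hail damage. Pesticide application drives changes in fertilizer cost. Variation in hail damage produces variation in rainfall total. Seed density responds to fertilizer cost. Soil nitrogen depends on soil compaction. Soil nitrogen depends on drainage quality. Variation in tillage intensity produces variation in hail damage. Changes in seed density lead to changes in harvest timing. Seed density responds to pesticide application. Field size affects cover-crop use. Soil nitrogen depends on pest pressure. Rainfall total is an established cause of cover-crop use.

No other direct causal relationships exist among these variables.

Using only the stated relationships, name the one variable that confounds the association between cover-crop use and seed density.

crop yield

Crop yield has a causal path to cover-crop use (crop yield → rainfall total → cover-crop use) and a separate causal path to seed density (crop yield → drainage quality → soil nitrogen → seed density), so it is a common cause of both.
No stated relationship gives cover-crop use a causal route to seed density, so the correlation is explained by the shared upstream cause rather than a direct effect.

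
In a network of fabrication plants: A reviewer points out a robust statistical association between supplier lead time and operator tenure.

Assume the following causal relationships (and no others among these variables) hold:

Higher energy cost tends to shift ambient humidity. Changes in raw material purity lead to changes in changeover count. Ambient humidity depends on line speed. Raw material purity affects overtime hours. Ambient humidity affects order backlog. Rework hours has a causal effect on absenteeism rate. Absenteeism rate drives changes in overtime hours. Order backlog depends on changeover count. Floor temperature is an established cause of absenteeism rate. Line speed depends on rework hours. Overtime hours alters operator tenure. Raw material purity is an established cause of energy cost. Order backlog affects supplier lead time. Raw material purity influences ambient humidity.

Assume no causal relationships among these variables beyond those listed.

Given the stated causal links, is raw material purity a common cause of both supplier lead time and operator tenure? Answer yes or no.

yes

Raw material purity has a causal path to supplier lead time (raw material purity → changeover count → order backlog → supplier lead time) and to operator tenure (raw material purity → overtime hours → operator tenure), so it is a common cause of both — a confounder.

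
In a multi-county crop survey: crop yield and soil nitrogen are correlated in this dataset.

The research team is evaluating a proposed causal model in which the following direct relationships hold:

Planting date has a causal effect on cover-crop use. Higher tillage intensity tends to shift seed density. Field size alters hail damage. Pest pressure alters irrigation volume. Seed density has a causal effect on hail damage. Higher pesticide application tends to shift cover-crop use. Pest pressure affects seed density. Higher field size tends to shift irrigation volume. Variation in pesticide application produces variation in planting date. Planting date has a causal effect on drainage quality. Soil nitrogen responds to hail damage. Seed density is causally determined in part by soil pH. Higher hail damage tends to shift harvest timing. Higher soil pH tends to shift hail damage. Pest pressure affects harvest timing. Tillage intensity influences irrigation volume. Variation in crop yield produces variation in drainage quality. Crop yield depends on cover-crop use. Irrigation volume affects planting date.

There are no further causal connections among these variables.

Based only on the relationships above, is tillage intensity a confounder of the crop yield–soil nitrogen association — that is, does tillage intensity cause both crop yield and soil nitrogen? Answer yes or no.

yes

Tillage intensity has a causal path to crop yield (tillage intensity → irrigation volume → planting date → cover-crop use → crop yield) and to soil nitrogen (tillage intensity → seed density → hail damage → soil nitrogen), so it is a common cause of both — a confounder.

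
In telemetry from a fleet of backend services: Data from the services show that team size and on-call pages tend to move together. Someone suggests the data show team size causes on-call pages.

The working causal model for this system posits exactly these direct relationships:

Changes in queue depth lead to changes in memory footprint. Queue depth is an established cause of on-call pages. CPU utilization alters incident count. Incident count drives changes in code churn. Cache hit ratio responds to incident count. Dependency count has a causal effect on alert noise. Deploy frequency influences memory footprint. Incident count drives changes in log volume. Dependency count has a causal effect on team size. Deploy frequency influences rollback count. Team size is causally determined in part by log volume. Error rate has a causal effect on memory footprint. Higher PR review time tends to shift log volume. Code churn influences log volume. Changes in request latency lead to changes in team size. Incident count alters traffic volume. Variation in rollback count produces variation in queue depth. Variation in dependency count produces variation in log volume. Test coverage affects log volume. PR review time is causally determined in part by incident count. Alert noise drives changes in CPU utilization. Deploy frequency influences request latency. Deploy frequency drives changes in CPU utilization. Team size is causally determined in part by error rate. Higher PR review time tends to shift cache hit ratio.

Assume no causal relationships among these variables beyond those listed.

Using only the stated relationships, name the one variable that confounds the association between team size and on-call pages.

deploy frequency

Deploy frequency has a causal path to team size (deploy frequency → request latency → team size) and a separate causal path to on-call pages (deploy frequency → rollback count → queue depth → on-call pages), so it is a common cause of both.
No stated relationship gives team size a causal route to on-call pages, so the correlation is explained by the shared upstream cause rather than a direct effect.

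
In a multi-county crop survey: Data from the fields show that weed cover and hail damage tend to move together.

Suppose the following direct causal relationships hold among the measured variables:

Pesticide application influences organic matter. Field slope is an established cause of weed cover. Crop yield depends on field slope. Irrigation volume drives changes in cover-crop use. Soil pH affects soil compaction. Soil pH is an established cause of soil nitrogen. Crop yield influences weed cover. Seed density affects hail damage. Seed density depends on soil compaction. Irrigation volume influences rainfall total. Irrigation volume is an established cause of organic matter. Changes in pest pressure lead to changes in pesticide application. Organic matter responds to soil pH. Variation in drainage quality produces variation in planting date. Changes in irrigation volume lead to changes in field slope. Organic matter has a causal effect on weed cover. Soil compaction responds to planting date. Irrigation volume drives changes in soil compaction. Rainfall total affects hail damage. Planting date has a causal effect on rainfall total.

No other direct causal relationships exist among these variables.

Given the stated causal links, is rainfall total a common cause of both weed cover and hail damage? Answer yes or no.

no

Rainfall total has no stated causal path to weed cover. A confounder must cause both variables, so rainfall total does not qualify.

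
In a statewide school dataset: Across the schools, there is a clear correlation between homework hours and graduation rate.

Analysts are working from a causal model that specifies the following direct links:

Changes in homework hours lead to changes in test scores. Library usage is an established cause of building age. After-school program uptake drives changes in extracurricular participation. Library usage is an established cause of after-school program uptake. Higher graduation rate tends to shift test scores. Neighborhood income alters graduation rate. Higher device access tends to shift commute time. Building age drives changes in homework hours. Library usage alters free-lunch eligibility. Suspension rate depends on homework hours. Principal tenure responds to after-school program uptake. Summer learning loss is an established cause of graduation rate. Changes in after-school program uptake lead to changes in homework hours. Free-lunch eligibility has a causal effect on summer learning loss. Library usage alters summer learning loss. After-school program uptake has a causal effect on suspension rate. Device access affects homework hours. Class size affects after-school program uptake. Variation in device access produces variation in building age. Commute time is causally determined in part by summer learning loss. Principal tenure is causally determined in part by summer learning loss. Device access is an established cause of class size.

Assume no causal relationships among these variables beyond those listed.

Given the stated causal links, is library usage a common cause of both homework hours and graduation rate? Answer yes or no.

Library usage has a causal path to homework hours (library usage → after-school program uptake → homework hours) and to graduation rate (library usage → summer learning loss → graduation rate), so it is a common cause of both — a confounder.

yes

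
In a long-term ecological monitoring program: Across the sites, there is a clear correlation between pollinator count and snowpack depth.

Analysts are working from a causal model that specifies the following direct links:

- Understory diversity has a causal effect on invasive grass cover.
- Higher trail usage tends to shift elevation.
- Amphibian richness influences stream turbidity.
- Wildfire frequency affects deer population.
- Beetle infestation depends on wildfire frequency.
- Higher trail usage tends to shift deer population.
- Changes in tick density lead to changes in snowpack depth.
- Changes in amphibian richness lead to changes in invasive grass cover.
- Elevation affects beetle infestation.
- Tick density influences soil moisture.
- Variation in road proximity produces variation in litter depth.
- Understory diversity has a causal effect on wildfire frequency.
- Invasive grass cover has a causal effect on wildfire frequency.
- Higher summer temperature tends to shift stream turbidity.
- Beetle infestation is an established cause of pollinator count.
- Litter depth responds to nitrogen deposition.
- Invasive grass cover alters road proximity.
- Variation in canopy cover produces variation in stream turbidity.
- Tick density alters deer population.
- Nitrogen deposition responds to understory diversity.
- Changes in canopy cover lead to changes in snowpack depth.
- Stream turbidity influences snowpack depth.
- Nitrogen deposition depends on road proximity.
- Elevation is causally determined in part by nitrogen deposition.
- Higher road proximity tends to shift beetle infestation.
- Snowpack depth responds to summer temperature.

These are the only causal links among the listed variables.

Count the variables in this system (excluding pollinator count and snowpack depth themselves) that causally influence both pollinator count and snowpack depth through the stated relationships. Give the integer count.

1

The common causes are: amphibian richness (to pollinator count via amphibian richness → invasive grass cover → road proximity → beetle infestation → pollinator count; to snowpack depth via amphibian richness → stream turbidity → snowpack depth).
Every other variable lacks a causal path to at least one of pollinator count and snowpack depth.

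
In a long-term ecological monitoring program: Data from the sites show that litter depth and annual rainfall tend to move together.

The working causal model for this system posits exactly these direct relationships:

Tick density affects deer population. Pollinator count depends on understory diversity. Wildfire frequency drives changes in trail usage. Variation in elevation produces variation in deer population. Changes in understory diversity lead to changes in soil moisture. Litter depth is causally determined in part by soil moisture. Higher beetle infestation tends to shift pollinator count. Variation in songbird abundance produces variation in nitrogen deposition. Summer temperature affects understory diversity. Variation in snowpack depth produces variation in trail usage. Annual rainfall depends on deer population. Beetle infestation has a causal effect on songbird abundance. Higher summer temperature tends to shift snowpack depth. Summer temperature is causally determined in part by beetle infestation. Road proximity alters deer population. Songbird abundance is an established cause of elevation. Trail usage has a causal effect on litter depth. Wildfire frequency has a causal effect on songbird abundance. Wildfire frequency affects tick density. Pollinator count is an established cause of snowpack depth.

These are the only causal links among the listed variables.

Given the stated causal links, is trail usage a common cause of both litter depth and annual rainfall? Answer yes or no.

Trail usage has no stated causal path to annual rainfall. A confounder must cause both variables, so trail usage does not qualify.

no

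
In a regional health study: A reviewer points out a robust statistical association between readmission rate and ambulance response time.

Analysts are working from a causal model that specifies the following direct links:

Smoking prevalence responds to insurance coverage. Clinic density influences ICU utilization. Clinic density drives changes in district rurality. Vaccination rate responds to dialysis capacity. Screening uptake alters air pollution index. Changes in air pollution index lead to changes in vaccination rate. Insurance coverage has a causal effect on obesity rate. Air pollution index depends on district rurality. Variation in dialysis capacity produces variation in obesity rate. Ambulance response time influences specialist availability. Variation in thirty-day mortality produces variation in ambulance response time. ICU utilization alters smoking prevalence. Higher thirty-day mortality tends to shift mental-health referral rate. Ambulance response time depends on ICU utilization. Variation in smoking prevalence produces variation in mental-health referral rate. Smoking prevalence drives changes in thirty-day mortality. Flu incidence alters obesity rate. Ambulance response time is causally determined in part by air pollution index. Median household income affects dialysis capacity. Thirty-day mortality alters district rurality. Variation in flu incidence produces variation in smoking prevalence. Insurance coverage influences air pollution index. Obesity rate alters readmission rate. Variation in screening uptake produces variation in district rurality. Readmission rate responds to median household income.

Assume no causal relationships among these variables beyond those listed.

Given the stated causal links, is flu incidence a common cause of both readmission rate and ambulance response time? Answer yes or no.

Flu incidence has a causal path to readmission rate (flu incidence → obesity rate → readmission rate) and to ambulance response time (flu incidence → smoking prevalence → thirty-day mortality → ambulance response time), so it is a common cause of both — a confounder.

yes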